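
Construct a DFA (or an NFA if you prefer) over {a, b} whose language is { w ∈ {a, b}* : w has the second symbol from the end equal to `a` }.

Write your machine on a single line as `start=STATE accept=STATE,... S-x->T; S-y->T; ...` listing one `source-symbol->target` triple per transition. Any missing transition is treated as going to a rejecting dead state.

Because acceptance depends on a position counted from the end, the machine has to buffer the most recent 2 symbols. Make each state the string of the last up-to-2 symbols read; on input `x` shift the window left and append `x`. Accept when the buffered window has length 2 and begins with `a`.
        a   b  
>  S0   S1  S2 
   S1   S3  S4 
   S2   S5  S6 
 * S3   S3  S4 
 * S4   S5  S6 
   S5   S3  S4 
   S6   S5  S6 
(> = start, * = accepting)

start=S0; accept=S3,S4; S0-a->S1; S0-b->S2; S1-a->S3; S1-b->S4; S2-a->S5; S2-b->S6; S3-a->S3; S3-b->S4; S4-a->S5; S4-b->S6; S5-a->S3; S5-b->S4; S6-a->S5; S6-b->S6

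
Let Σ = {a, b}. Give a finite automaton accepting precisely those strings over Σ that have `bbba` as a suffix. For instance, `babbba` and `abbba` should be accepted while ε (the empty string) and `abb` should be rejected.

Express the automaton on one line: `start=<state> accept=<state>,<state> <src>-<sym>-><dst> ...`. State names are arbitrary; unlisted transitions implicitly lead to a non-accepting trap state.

Let each state record the length of the longest suffix of the input read so far that is also a prefix of `bbba`. s1 means the last symbol is `b`; s2 means the last 2 symbols are `bb`; s3 means the last 3 symbols are `bbb`; s4 means the last 4 symbols are `bbba`. Accept only at s4, where the string currently ends in `bbba`.
        a   b  
>  s0   s0  s1 
   s1   s0  s2 
   s2   s0  s3 
   s3   s4  s3 
 * s4   s0  s1 
(> = start, * = accepting)

start=s0 accept=s4 s0-a->s0 s0-b->s1 s1-a->s0 s1-b->s2 s2-a->s0 s2-b->s3 s3-a->s4 s3-b->s3 s4-a->s0 s4-b->s1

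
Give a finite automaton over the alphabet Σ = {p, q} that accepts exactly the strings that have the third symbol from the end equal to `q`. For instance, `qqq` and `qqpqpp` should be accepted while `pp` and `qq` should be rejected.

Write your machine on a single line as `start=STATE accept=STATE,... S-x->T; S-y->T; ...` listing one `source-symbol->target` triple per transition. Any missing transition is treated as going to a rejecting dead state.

Because acceptance depends on a position counted from the end, the machine has to buffer the most recent 3 symbols. Make each state the string of the last up-to-3 symbols read; on input `x` shift the window left and append `x`. Accept when the buffered window has length 3 and begins with `q`.
          p    q  
>  s0     s1   s2 
   s1     s3   s4 
   s2     s5   s6 
   s3     s7   s8 
   s4     s9  s10 
   s5    s11  s12 
   s6    s13  s14 
   s7     s7   s8 
   s8     s9  s10 
   s9    s11  s12 
   s10   s13  s14 
 * s11    s7   s8 
 * s12    s9  s10 
 * s13   s11  s12 
 * s14   s13  s14 
(> = start, * = accepting)

start=s0; accept=s11,s12,s13,s14; s0-p->s1; s0-q->s2; s1-p->s3; s1-q->s4; s2-p->s5; s2-q->s6; s3-p->s7; s3-q->s8; s4-p->s9; s4-q->s10; s5-p->s11; s5-q->s12; s6-p->s13; s6-q->s14; s7-p->s7; s7-q->s8; s8-p->s9; s8-q->s10; s9-p->s11; s9-q->s12; s10-p->s13; s10-q->s14; s11-p->s7; s11-q->s8; s12-p->s9; s12-q->s10; s13-p->s11; s13-q->s12; s14-p->s13; s14-q->s14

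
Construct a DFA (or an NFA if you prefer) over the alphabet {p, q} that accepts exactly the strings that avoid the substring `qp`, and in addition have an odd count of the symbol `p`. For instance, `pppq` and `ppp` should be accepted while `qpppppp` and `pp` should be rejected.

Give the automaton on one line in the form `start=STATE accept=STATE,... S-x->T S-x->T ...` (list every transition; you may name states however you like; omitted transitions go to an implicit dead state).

start=s0 accept=s1,s3 s0-p->s1 s0-q->s2 s1-p->s0 s1-q->s3 s2-p->s4 s2-q->s2 s3-p->s5 s3-q->s3 s4-p->s5 s4-q->s4 s5-p->s4 s5-q->s5

Handle the two conditions separately and then intersect. One (3 states) tracks partial matches of the forbidden pattern `qp`; the other (2 states) tracks the count of `p`s modulo 2. Each combined state is a pair, one component from each; accept when both components accept.
With 6 states:
        p   q  
>  s0   s1  s2 
 * s1   s0  s3 
   s2   s4  s2 
 * s3   s5  s3 
   s4   s5  s4 
   s5   s4  s5 
(> = start, * = accepting)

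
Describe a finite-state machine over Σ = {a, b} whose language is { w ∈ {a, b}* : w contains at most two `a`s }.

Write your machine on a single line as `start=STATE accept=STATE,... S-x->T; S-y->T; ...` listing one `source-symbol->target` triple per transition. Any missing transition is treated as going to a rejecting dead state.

Only the number of `a`s matters, and only up to 3. Make a chain s0 → s1 → s2 → s3 advanced by each `a` (with s3 absorbing); every other symbol self-loops. The accepting set is {s0, s1, s2}.
        a   b  
>* s0   s1  s0 
 * s1   s2  s1 
 * s2   s3  s2 
   s3   s3  s3 
(> = start, * = accepting)

start=s0; accept=s0,s1,s2; s0-a->s1; s0-b->s0; s1-a->s2; s1-b->s1; s2-a->s3; s2-b->s2; s3-a->s3; s3-b->s3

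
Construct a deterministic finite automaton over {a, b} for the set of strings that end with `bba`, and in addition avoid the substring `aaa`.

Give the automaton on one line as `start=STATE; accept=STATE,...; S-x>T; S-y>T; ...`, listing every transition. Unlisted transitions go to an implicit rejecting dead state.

start=s0; accept=s6; s0-a>s1; s0-b>s2; s1-a>s3; s1-b>s2; s2-a>s1; s2-b>s4; s3-a>s5; s3-b>s2; s4-a>s6; s4-b>s4; s5-a>s5; s5-b>s5; s6-a>s3; s6-b>s2

Build one automaton per condition and run them in lockstep. The first has 4 states tracking how much of the suffix `bba` has currently been matched; the second has 4 states tracking partial matches of the forbidden pattern `aaa`. A product state is a pair (one from each), accepting exactly when both do. After merging equivalent states the machine shrinks.
7 states suffice.
        a   b  
>  s0   s1  s2 
   s1   s3  s2 
   s2   s1  s4 
   s3   s5  s2 
   s4   s6  s4 
   s5   s5  s5 
 * s6   s3  s2 
(> = start, * = accepting)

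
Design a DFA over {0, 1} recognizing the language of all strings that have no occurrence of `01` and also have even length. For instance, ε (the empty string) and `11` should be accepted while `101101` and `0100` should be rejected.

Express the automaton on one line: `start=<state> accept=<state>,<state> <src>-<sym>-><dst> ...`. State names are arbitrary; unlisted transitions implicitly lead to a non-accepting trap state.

Handle the two conditions separately and then intersect. One (3 states) tracks partial matches of the forbidden pattern `01`; the other (2 states) tracks the input length modulo 2. Each combined state is a pair, one component from each; accept when both components accept. Equivalent product states are then merged.
5 states suffice.
        0   1  
>* S0   S1  S2 
   S1   S3  S4 
   S2   S3  S0 
 * S3   S1  S4 
   S4   S4  S4 
(> = start, * = accepting)

start=S0 accept=S0,S3 S0-0->S1 S0-1->S2 S1-0->S3 S1-1->S4 S2-0->S3 S2-1->S0 S3-0->S1 S3-1->S4 S4-0->S4 S4-1->S4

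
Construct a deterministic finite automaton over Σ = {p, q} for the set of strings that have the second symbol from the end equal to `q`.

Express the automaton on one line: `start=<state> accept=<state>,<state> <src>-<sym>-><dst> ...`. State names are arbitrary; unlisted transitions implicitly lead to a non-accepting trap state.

start=A accept=F,G A-p->B A-q->C B-p->D B-q->E C-p->F C-q->G D-p->D D-q->E E-p->F E-q->G F-p->D F-q->E G-p->F G-q->G

Because acceptance depends on a position counted from the end, the machine has to buffer the most recent 2 symbols. Make each state the string of the last up-to-2 symbols read; on input `x` shift the window left and append `x`. Accept when the buffered window has length 2 and begins with `q`.
A 7-state machine:
       p  q 
>  A   B  C 
   B   D  E 
   C   F  G 
   D   D  E 
   E   F  G 
 * F   D  E 
 * G   F  G 
(> = start, * = accepting)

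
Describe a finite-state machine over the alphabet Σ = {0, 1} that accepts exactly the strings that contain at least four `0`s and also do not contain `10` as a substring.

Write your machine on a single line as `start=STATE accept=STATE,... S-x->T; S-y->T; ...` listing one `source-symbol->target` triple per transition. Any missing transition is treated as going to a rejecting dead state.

start=q0; accept=q5,q6; q0-0->q1; q0-1->q2; q1-0->q3; q1-1->q2; q2-0->q2; q2-1->q2; q3-0->q4; q3-1->q2; q4-0->q5; q4-1->q2; q5-0->q5; q5-1->q6; q6-0->q2; q6-1->q6

Build one automaton per condition and run them in lockstep. One (6 states) tracks the count of `0`s, saturating at 5; the other (3 states) tracks partial matches of the forbidden pattern `10`. Each combined state is a pair, one component from each; accept when both components accept. After merging equivalent states the machine shrinks.
A 7-state machine:
        0   1  
>  q0   q1  q2 
   q1   q3  q2 
   q2   q2  q2 
   q3   q4  q2 
   q4   q5  q2 
 * q5   q5  q6 
 * q6   q2  q6 
(> = start, * = accepting)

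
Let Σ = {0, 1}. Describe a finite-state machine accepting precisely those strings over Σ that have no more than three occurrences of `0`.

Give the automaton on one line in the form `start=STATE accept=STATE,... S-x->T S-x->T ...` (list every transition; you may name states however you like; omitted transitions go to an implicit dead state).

Count `0`s, saturating at 4: states q0 through q3 mean 0 through 3 `0`s seen; q4 means more than 3. Each `0` increments (capped at q4); other symbols loop. Accept from {q0, q1, q2, q3}.
5 states suffice.
        0   1  
>* q0   q1  q0 
 * q1   q2  q1 
 * q2   q3  q2 
 * q3   q4  q3 
   q4   q4  q4 
(> = start, * = accepting)

start=q0 accept=q0,q1,q2,q3 q0-0->q1 q0-1->q0 q1-0->q2 q1-1->q1 q2-0->q3 q2-1->q2 q3-0->q4 q3-1->q3 q4-0->q4 q4-1->q4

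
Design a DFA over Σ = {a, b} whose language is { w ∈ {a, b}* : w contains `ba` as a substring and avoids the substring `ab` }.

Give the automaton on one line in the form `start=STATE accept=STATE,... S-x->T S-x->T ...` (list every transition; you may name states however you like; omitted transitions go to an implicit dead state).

Build one automaton per condition and run them in lockstep. The first has 3 states tracking whether and how much of `ba` has been seen; the second has 3 states tracking partial matches of the forbidden pattern `ab`. A product state is a pair (one from each), accepting exactly when both do. After merging equivalent states the machine shrinks.
A 4-state machine:
        a   b  
>  q0   q1  q2 
   q1   q1  q1 
   q2   q3  q2 
 * q3   q3  q1 
(> = start, * = accepting)

start=q0 accept=q3 q0-a->q1 q0-b->q2 q1-a->q1 q1-b->q1 q2-a->q3 q2-b->q2 q3-a->q3 q3-b->q1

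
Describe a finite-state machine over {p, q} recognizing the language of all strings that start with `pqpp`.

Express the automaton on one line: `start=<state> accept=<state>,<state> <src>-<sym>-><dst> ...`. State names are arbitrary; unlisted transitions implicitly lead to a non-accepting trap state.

Walk along `pqpp` while the input agrees: from A take `p` to B, and so on. Any deviation drops to the rejecting sink F. Once E is reached the prefix is confirmed and every continuation is accepted.
A 6-state machine:
       p  q 
>  A   B  F 
   B   F  C 
   C   D  F 
   D   E  F 
 * E   E  E 
   F   F  F 
(> = start, * = accepting)

start=A accept=E A-p->B A-q->F B-p->F B-q->C C-p->D C-q->F D-p->E D-q->F E-p->E E-q->E F-p->F F-q->F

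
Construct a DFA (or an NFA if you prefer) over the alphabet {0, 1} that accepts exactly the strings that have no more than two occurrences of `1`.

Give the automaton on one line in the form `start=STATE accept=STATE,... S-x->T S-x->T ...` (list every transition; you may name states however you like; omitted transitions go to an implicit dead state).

start=q0 accept=q0,q1,q2 q0-0->q0 q0-1->q1 q1-0->q1 q1-1->q2 q2-0->q2 q2-1->q3 q3-0->q3 q3-1->q3

Only the number of `1`s matters, and only up to 3. Make a chain q0 → q1 → q2 → q3 advanced by each `1` (with q3 absorbing); every other symbol self-loops. The accepting set is {q0, q1, q2}.
A 4-state machine:
        0   1  
>* q0   q0  q1 
 * q1   q1  q2 
 * q2   q2  q3 
   q3   q3  q3 
(> = start, * = accepting)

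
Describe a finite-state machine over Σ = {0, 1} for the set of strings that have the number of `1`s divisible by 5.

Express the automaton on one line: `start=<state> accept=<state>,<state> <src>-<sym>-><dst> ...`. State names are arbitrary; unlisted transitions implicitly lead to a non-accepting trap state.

Keep the running count of `1`s modulo 5: each `1` advances along the cycle S0 → S1 → S2 → S3 → S4 → S0 while other symbols loop. Accept at S0.
A 5-state machine:
        0   1  
>* S0   S0  S1 
   S1   S1  S2 
   S2   S2  S3 
   S3   S3  S4 
   S4   S4  S0 
(> = start, * = accepting)

start=S0 accept=S0 S0-0->S0 S0-1->S1 S1-0->S1 S1-1->S2 S2-0->S2 S2-1->S3 S3-0->S3 S3-1->S4 S4-0->S4 S4-1->S0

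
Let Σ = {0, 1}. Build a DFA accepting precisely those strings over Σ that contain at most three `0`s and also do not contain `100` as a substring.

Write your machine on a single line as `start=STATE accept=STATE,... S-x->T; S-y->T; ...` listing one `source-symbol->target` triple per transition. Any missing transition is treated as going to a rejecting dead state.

Handle the two conditions separately and then intersect. One (5 states) tracks the count of `0`s, saturating at 4; the other (4 states) tracks partial matches of the forbidden pattern `100`. Each combined state is a pair, one component from each; accept when both components accept. Minimizing collapses redundant product states.
9 states suffice.
        0   1  
>* S0   S1  S2 
 * S1   S3  S4 
 * S2   S5  S2 
 * S3   S6  S3 
 * S4   S7  S4 
 * S5   S8  S4 
 * S6   S8  S6 
 * S7   S8  S3 
   S8   S8  S8 
(> = start, * = accepting)

start=S0; accept=S0,S1,S2,S3,S4,S5,S6,S7; S0-0->S1; S0-1->S2; S1-0->S3; S1-1->S4; S2-0->S5; S2-1->S2; S3-0->S6; S3-1->S3; S4-0->S7; S4-1->S4; S5-0->S8; S5-1->S4; S6-0->S8; S6-1->S6; S7-0->S8; S7-1->S3; S8-0->S8; S8-1->S8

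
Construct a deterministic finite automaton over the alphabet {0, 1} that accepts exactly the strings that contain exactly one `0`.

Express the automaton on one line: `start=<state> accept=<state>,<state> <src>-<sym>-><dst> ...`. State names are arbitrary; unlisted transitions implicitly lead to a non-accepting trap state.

Count `0`s, saturating at 2: state q0 means no `0` yet, q1 means one `0` seen, q2 means more than one. Each `0` increments (capped at q2); other symbols loop. Accept from {q1}.
3 states suffice.
        0   1  
>  q0   q1  q0 
 * q1   q2  q1 
   q2   q2  q2 
(> = start, * = accepting)

start=q0 accept=q1 q0-0->q1 q0-1->q0 q1-0->q2 q1-1->q1 q2-0->q2 q2-1->q2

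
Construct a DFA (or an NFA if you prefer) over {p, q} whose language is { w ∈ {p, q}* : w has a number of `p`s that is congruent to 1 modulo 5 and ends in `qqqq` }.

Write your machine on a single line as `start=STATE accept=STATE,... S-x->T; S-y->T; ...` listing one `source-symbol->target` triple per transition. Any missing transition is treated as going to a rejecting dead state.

Handle the two conditions separately and then intersect. The first has 5 states tracking the count of `p`s modulo 5; the second has 5 states tracking how much of the suffix `qqqq` has currently been matched. A product state is a pair (one from each), accepting exactly when both do. Minimizing collapses redundant product states.
        p   q  
>  s0   s1  s0 
   s1   s2  s3 
   s2   s4  s2 
   s3   s2  s5 
   s4   s6  s4 
   s5   s2  s7 
   s6   s0  s6 
   s7   s2  s8 
 * s8   s2  s8 
(> = start, * = accepting)

start=s0; accept=s8; s0-p->s1; s0-q->s0; s1-p->s2; s1-q->s3; s2-p->s4; s2-q->s2; s3-p->s2; s3-q->s5; s4-p->s6; s4-q->s4; s5-p->s2; s5-q->s7; s6-p->s0; s6-q->s6; s7-p->s2; s7-q->s8; s8-p->s2; s8-q->s8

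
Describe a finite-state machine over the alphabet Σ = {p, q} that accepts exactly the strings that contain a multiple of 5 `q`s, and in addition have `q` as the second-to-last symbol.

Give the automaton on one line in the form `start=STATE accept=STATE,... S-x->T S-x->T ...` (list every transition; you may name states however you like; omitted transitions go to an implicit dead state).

Build one automaton per condition and run them in lockstep. One (5 states) tracks the count of `q`s modulo 5; the other (7 states) tracks the last 2 symbols read. Each combined state is a pair, one component from each; accept when both components accept. Minimizing collapses redundant product states.
With 9 states:
       p  q 
>  A   A  B 
   B   B  C 
   C   C  D 
   D   D  E 
   E   F  G 
   F   F  H 
 * G   I  B 
   H   I  B 
 * I   A  B 
(> = start, * = accepting)

start=A accept=G,I A-p->A A-q->B B-p->B B-q->C C-p->C C-q->D D-p->D D-q->E E-p->F E-q->G F-p->F F-q->H G-p->I G-q->B H-p->I H-q->B I-p->A I-q->B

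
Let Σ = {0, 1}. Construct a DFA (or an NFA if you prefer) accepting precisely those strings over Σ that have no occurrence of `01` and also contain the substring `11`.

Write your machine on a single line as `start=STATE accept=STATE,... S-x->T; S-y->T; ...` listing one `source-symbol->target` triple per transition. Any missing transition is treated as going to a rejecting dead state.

Handle the two conditions separately and then intersect. The first has 3 states tracking partial matches of the forbidden pattern `01`; the second has 3 states tracking whether and how much of `11` has been seen. A product state is a pair (one from each), accepting exactly when both do.
8 states suffice.
        0   1  
>  s0   s1  s2 
   s1   s1  s3 
   s2   s1  s4 
   s3   s5  s6 
 * s4   s7  s4 
   s5   s5  s3 
   s6   s6  s6 
 * s7   s7  s6 
(> = start, * = accepting)

start=s0; accept=s4,s7; s0-0->s1; s0-1->s2; s1-0->s1; s1-1->s3; s2-0->s1; s2-1->s4; s3-0->s5; s3-1->s6; s4-0->s7; s4-1->s4; s5-0->s5; s5-1->s3; s6-0->s6; s6-1->s6; s7-0->s7; s7-1->s6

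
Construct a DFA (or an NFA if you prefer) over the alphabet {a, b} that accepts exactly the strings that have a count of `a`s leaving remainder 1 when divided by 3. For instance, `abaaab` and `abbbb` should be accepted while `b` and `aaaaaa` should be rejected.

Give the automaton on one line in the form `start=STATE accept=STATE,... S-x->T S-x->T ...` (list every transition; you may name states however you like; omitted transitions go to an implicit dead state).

The only thing that matters is how many `a`s have appeared, reduced mod 3. Use one state per residue: s0 for 0, …, s2 for 2. Reading `a` moves to the next residue; anything else stays put. s1 is accepting.
With 3 states:
        a   b  
>  s0   s1  s0 
 * s1   s2  s1 
   s2   s0  s2 
(> = start, * = accepting)

start=s0 accept=s1 s0-a->s1 s0-b->s0 s1-a->s2 s1-b->s1 s2-a->s0 s2-b->s2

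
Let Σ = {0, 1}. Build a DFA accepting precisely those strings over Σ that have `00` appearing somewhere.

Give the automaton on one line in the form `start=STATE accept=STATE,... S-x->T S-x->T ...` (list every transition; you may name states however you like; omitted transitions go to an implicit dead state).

start=q0 accept=q2 q0-0->q1 q0-1->q0 q1-0->q2 q1-1->q0 q2-0->q2 q2-1->q2

Track how much of `00` has been matched so far: state q0 is no progress, q2 is the absorbing accept state reached once `00` has occurred. Intermediate states record partial matches; on a mismatch, fall back to the longest reusable overlap.
A 3-state machine:
        0   1  
>  q0   q1  q0 
   q1   q2  q0 
 * q2   q2  q2 
(> = start, * = accepting)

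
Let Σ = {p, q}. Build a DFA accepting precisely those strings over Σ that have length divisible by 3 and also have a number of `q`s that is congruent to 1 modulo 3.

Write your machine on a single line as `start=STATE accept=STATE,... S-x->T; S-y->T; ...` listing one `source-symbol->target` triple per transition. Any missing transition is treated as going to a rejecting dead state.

Run two small machines in parallel and take their product. One (3 states) tracks the input length modulo 3; the other (3 states) tracks the count of `q`s modulo 3. Each combined state is a pair, one component from each; accept when both components accept.
A 9-state machine:
        p   q  
>  S0   S1  S2 
   S1   S3  S4 
   S2   S4  S5 
   S3   S0  S6 
   S4   S6  S7 
   S5   S7  S0 
 * S6   S2  S8 
   S7   S8  S1 
   S8   S5  S3 
(> = start, * = accepting)

start=S0; accept=S6; S0-p->S1; S0-q->S2; S1-p->S3; S1-q->S4; S2-p->S4; S2-q->S5; S3-p->S0; S3-q->S6; S4-p->S6; S4-q->S7; S5-p->S7; S5-q->S0; S6-p->S2; S6-q->S8; S7-p->S8; S7-q->S1; S8-p->S5; S8-q->S3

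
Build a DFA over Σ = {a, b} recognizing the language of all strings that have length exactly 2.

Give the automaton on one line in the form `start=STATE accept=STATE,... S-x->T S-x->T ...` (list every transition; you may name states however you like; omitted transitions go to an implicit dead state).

start=s0 accept=s2 s0-a->s1 s0-b->s1 s1-a->s2 s1-b->s2 s2-a->s3 s2-b->s3 s3-a->s3 s3-b->s3

Count input length up to 3: every symbol moves from s0 toward s3, which means 'more than 2' and absorbs. Accept from {s2}.
With 4 states:
        a   b  
>  s0   s1  s1 
   s1   s2  s2 
 * s2   s3  s3 
   s3   s3  s3 
(> = start, * = accepting)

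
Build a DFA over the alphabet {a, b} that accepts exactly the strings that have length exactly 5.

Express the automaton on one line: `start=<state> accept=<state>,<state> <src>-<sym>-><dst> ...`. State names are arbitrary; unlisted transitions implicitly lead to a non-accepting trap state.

start=S0 accept=S5 S0-a->S1 S0-b->S1 S1-a->S2 S1-b->S2 S2-a->S3 S2-b->S3 S3-a->S4 S3-b->S4 S4-a->S5 S4-b->S5 S5-a->S6 S5-b->S6 S6-a->S6 S6-b->S6

We only need to distinguish lengths 0, 1, …, 5, and '>5'. Chain S0 → S1 → S2 → S3 → S4 → S5 → S6 on every symbol, with S6 looping. Accepting states: {S5}.
        a   b  
>  S0   S1  S1 
   S1   S2  S2 
   S2   S3  S3 
   S3   S4  S4 
   S4   S5  S5 
 * S5   S6  S6 
   S6   S6  S6 
(> = start, * = accepting)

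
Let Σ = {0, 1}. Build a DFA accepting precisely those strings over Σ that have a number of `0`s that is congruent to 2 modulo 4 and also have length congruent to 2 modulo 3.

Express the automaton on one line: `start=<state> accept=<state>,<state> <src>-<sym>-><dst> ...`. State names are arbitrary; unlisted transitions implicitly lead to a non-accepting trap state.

Handle the two conditions separately and then intersect. The first has 4 states tracking the count of `0`s modulo 4; the second has 3 states tracking the input length modulo 3. A product state is a pair (one from each), accepting exactly when both do.
With 12 states:
          0    1  
>  q0     q1   q2 
   q1     q3   q4 
   q2     q4   q5 
 * q3     q6   q7 
   q4     q7   q8 
   q5     q8   q0 
   q6     q2   q9 
   q7     q9  q10 
   q8    q10   q1 
   q9     q5  q11 
   q10   q11   q3 
   q11    q0   q6 
(> = start, * = accepting)

start=q0 accept=q3 q0-0->q1 q0-1->q2 q1-0->q3 q1-1->q4 q2-0->q4 q2-1->q5 q3-0->q6 q3-1->q7 q4-0->q7 q4-1->q8 q5-0->q8 q5-1->q0 q6-0->q2 q6-1->q9 q7-0->q9 q7-1->q10 q8-0->q10 q8-1->q1 q9-0->q5 q9-1->q11 q10-0->q11 q10-1->q3 q11-0->q0 q11-1->q6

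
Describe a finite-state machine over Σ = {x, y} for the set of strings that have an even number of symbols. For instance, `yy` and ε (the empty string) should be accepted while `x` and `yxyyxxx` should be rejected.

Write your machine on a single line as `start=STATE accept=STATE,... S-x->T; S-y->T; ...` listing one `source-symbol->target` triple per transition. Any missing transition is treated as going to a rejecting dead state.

start=A; accept=A; A-x->B; A-y->B; B-x->A; B-y->A

Count input length modulo 2: every symbol advances one step around the cycle A → B → A. Accept at A.
A 2-state machine:
       x  y 
>* A   B  B 
   B   A  A 
(> = start, * = accepting)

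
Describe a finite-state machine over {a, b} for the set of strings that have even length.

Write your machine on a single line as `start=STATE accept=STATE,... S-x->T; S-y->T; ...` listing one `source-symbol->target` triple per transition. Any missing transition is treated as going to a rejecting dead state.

Count input length modulo 2: every symbol advances one step around the cycle q0 → q1 → q0. Accept at q0.
With 2 states:
        a   b  
>* q0   q1  q1 
   q1   q0  q0 
(> = start, * = accepting)

start=q0; accept=q0; q0-a->q1; q0-b->q1; q1-a->q0; q1-b->q0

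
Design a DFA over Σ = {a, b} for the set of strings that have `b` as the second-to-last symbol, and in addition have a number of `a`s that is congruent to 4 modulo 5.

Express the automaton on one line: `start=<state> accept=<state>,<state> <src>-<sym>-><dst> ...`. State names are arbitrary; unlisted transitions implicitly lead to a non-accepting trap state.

start=q0 accept=q17,q22 q0-a->q1 q0-b->q2 q1-a->q3 q1-b->q4 q2-a->q5 q2-b->q6 q3-a->q7 q3-b->q8 q4-a->q9 q4-b->q10 q5-a->q3 q5-b->q4 q6-a->q5 q6-b->q6 q7-a->q11 q7-b->q12 q8-a->q13 q8-b->q14 q9-a->q7 q9-b->q8 q10-a->q9 q10-b->q10 q11-a->q15 q11-b->q16 q12-a->q17 q12-b->q18 q13-a->q11 q13-b->q12 q14-a->q13 q14-b->q14 q15-a->q19 q15-b->q20 q16-a->q21 q16-b->q22 q17-a->q15 q17-b->q16 q18-a->q17 q18-b->q18 q19-a->q3 q19-b->q4 q20-a->q5 q20-b->q6 q21-a->q19 q21-b->q20 q22-a->q21 q22-b->q22

Build one automaton per condition and run them in lockstep. One (7 states) tracks the last 2 symbols read; the other (5 states) tracks the count of `a`s modulo 5. Each combined state is a pair, one component from each; accept when both components accept.
23 states suffice.
          a    b  
>  q0     q1   q2 
   q1     q3   q4 
   q2     q5   q6 
   q3     q7   q8 
   q4     q9  q10 
   q5     q3   q4 
   q6     q5   q6 
   q7    q11  q12 
   q8    q13  q14 
   q9     q7   q8 
   q10    q9  q10 
   q11   q15  q16 
   q12   q17  q18 
   q13   q11  q12 
   q14   q13  q14 
   q15   q19  q20 
   q16   q21  q22 
 * q17   q15  q16 
   q18   q17  q18 
   q19    q3   q4 
   q20    q5   q6 
   q21   q19  q20 
 * q22   q21  q22 
(> = start, * = accepting)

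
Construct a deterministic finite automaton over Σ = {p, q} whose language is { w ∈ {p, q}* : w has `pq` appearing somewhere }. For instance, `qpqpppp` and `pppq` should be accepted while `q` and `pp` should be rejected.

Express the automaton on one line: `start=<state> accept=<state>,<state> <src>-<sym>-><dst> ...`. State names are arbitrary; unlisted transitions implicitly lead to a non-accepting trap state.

States S0..S1 record the length of the longest prefix of `pq` that matches the current input suffix. Reaching S2 means `pq` has been seen, and we stay there forever. Accept from S2.
        p   q  
>  S0   S1  S0 
   S1   S1  S2 
 * S2   S2  S2 
(> = start, * = accepting)

start=S0 accept=S2 S0-p->S1 S0-q->S0 S1-p->S1 S1-q->S2 S2-p->S2 S2-q->S2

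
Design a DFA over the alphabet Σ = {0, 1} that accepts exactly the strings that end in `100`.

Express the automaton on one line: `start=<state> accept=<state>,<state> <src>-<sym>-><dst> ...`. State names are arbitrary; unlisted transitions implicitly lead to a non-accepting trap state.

start=s0 accept=s3 s0-0->s0 s0-1->s1 s1-0->s2 s1-1->s1 s2-0->s3 s2-1->s1 s3-0->s0 s3-1->s1

Let each state record the length of the longest suffix of the input read so far that is also a prefix of `100`. s1 means the last symbol is `1`; s2 means the last 2 symbols are `10`; s3 means the last 3 symbols are `100`. Accept only at s3, where the string currently ends in `100`.
With 4 states:
        0   1  
>  s0   s0  s1 
   s1   s2  s1 
   s2   s3  s1 
 * s3   s0  s1 
(> = start, * = accepting)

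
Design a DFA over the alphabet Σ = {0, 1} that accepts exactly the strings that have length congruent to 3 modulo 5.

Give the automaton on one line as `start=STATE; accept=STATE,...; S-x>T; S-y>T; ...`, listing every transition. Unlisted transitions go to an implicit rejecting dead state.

start=A; accept=D; A-0>B; A-1>B; B-0>C; B-1>C; C-0>D; C-1>D; D-0>E; D-1>E; E-0>A; E-1>A

Only the length mod 5 matters, so use a 5-cycle: from any state, every input symbol moves to the next state, wrapping E back to A. Mark D accepting.
With 5 states:
       0  1 
>  A   B  B 
   B   C  C 
   C   D  D 
 * D   E  E 
   E   A  A 
(> = start, * = accepting)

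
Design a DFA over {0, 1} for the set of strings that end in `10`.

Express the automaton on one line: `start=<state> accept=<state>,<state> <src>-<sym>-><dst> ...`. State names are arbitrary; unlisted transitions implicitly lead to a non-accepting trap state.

Let each state record the length of the longest suffix of the input read so far that is also a prefix of `10`. q1 means the last symbol is `1`; q2 means the last 2 symbols are `10`. Accept only at q2, where the string currently ends in `10`.
        0   1  
>  q0   q0  q1 
   q1   q2  q1 
 * q2   q0  q1 
(> = start, * = accepting)

start=q0 accept=q2 q0-0->q0 q0-1->q1 q1-0->q2 q1-1->q1 q2-0->q0 q2-1->q1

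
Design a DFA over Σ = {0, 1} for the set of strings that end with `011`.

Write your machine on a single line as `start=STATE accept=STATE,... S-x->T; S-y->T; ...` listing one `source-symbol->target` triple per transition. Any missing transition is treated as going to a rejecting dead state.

Let each state record the length of the longest suffix of the input read so far that is also a prefix of `011`. q1 means the last symbol is `0`; q2 means the last 2 symbols are `01`; q3 means the last 3 symbols are `011`. Accept only at q3, where the string currently ends in `011`.
A 4-state machine:
        0   1  
>  q0   q1  q0 
   q1   q1  q2 
   q2   q1  q3 
 * q3   q1  q0 
(> = start, * = accepting)

start=q0; accept=q3; q0-0->q1; q0-1->q0; q1-0->q1; q1-1->q2; q2-0->q1; q2-1->q3; q3-0->q1; q3-1->q0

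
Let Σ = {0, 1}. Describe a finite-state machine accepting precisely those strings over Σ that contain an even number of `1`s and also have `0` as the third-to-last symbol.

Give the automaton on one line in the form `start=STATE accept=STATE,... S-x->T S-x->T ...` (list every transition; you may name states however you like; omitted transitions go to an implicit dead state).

Handle the two conditions separately and then intersect. One (2 states) tracks the count of `1`s modulo 2; the other (15 states) tracks the last 3 symbols read. Each combined state is a pair, one component from each; accept when both components accept.
A 23-state machine:
       0  1 
>  A   B  C 
   B   D  E 
   C   F  G 
   D   H  I 
   E   J  K 
   F   L  M 
   G   N  O 
 * H   H  I 
   I   J  K 
   J   L  M 
 * K   N  O 
   L   P  Q 
   M   R  S 
   N   T  U 
   O   V  W 
   P   P  Q 
 * Q   R  S 
 * R   T  U 
   S   V  W 
   T   H  I 
   U   J  K 
   V   L  M 
   W   N  O 
(> = start, * = accepting)

start=A accept=H,K,Q,R A-0->B A-1->C B-0->D B-1->E C-0->F C-1->G D-0->H D-1->I E-0->J E-1->K F-0->L F-1->M G-0->N G-1->O H-0->H H-1->I I-0->J I-1->K J-0->L J-1->M K-0->N K-1->O L-0->P L-1->Q M-0->R M-1->S N-0->T N-1->U O-0->V O-1->W P-0->P P-1->Q Q-0->R Q-1->S R-0->T R-1->U S-0->V S-1->W T-0->H T-1->I U-0->J U-1->K V-0->L V-1->M W-0->N W-1->O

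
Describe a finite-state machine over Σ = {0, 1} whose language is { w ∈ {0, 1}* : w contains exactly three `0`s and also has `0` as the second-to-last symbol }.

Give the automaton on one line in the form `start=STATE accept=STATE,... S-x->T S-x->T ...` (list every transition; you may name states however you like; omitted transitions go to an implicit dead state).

start=A accept=H,M A-0->B A-1->C B-0->D B-1->E C-0->F C-1->G D-0->H D-1->I E-0->J E-1->K F-0->D F-1->E G-0->F G-1->G H-0->L H-1->M I-0->N I-1->O J-0->H J-1->I K-0->J K-1->K L-0->L L-1->P M-0->Q M-1->R N-0->L N-1->M O-0->N O-1->O P-0->Q P-1->S Q-0->L Q-1->P R-0->Q R-1->R S-0->Q S-1->S

Run two small machines in parallel and take their product. The first has 5 states tracking the count of `0`s, saturating at 4; the second has 7 states tracking the last 2 symbols read. A product state is a pair (one from each), accepting exactly when both do.
       0  1 
>  A   B  C 
   B   D  E 
   C   F  G 
   D   H  I 
   E   J  K 
   F   D  E 
   G   F  G 
 * H   L  M 
   I   N  O 
   J   H  I 
   K   J  K 
   L   L  P 
 * M   Q  R 
   N   L  M 
   O   N  O 
   P   Q  S 
   Q   L  P 
   R   Q  R 
   S   Q  S 
(> = start, * = accepting)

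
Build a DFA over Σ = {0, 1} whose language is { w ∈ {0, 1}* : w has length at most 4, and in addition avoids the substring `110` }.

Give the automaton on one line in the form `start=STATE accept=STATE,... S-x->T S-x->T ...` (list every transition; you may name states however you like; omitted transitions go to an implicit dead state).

start=q0 accept=q0,q1,q2,q3,q4,q5,q6,q7,q9 q0-0->q1 q0-1->q2 q1-0->q3 q1-1->q4 q2-0->q3 q2-1->q5 q3-0->q6 q3-1->q6 q4-0->q6 q4-1->q7 q5-0->q8 q5-1->q7 q6-0->q9 q6-1->q9 q7-0->q8 q7-1->q9 q8-0->q8 q8-1->q8 q9-0->q8 q9-1->q8

Build one automaton per condition and run them in lockstep. The first has 6 states tracking the input length, saturating at 5; the second has 4 states tracking partial matches of the forbidden pattern `110`. A product state is a pair (one from each), accepting exactly when both do. After merging equivalent states the machine shrinks.
With 10 states:
        0   1  
>* q0   q1  q2 
 * q1   q3  q4 
 * q2   q3  q5 
 * q3   q6  q6 
 * q4   q6  q7 
 * q5   q8  q7 
 * q6   q9  q9 
 * q7   q8  q9 
   q8   q8  q8 
 * q9   q8  q8 
(> = start, * = accepting)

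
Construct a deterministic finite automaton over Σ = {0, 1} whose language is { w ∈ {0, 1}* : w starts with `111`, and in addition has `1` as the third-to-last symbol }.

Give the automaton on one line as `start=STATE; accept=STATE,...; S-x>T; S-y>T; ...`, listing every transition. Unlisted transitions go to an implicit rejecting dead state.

Build one automaton per condition and run them in lockstep. The first has 5 states tracking whether the input so far still matches the prefix `111`; the second has 15 states tracking the last 3 symbols read. A product state is a pair (one from each), accepting exactly when both do. After merging equivalent states the machine shrinks.
With 12 states:
       0  1 
>  A   B  C 
   B   B  B 
   C   B  D 
   D   B  E 
 * E   F  E 
 * F   G  H 
 * G   I  J 
 * H   K  L 
   I   I  J 
   J   K  L 
   K   G  H 
   L   F  E 
(> = start, * = accepting)

start=A; accept=E,F,G,H; A-0>B; A-1>C; B-0>B; B-1>B; C-0>B; C-1>D; D-0>B; D-1>E; E-0>F; E-1>E; F-0>G; F-1>H; G-0>I; G-1>J; H-0>K; H-1>L; I-0>I; I-1>J; J-0>K; J-1>L; K-0>G; K-1>H; L-0>F; L-1>E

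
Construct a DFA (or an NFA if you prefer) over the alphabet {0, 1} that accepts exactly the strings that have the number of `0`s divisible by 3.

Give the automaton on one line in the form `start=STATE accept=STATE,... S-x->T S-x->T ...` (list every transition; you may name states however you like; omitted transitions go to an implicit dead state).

The only thing that matters is how many `0`s have appeared, reduced mod 3. Use one state per residue: S0 for 0, …, S2 for 2. Reading `0` moves to the next residue; anything else stays put. S0 is accepting.
A 3-state machine:
        0   1  
>* S0   S1  S0 
   S1   S2  S1 
   S2   S0  S2 
(> = start, * = accepting)

start=S0 accept=S0 S0-0->S1 S0-1->S0 S1-0->S2 S1-1->S1 S2-0->S0 S2-1->S2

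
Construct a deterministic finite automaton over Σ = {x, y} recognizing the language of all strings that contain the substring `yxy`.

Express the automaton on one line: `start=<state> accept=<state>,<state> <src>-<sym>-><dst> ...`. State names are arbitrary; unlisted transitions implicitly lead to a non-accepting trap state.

Track how much of `yxy` has been matched so far: state q0 is no progress, q3 is the absorbing accept state reached once `yxy` has occurred. Intermediate states record partial matches; on a mismatch, fall back to the longest reusable overlap.
4 states suffice.
        x   y  
>  q0   q0  q1 
   q1   q2  q1 
   q2   q0  q3 
 * q3   q3  q3 
(> = start, * = accepting)

start=q0 accept=q3 q0-x->q0 q0-y->q1 q1-x->q2 q1-y->q1 q2-x->q0 q2-y->q3 q3-x->q3 q3-y->q3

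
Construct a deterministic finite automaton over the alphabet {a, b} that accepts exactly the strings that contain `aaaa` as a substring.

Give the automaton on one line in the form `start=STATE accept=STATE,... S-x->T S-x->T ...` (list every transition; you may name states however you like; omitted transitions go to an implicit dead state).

start=q0 accept=q4 q0-a->q1 q0-b->q0 q1-a->q2 q1-b->q0 q2-a->q3 q2-b->q0 q3-a->q4 q3-b->q0 q4-a->q4 q4-b->q4

States q0..q3 record the length of the longest prefix of `aaaa` that matches the current input suffix. Reaching q4 means `aaaa` has been seen, and we stay there forever. Accept from q4.
5 states suffice.
        a   b  
>  q0   q1  q0 
   q1   q2  q0 
   q2   q3  q0 
   q3   q4  q0 
 * q4   q4  q4 
(> = start, * = accepting)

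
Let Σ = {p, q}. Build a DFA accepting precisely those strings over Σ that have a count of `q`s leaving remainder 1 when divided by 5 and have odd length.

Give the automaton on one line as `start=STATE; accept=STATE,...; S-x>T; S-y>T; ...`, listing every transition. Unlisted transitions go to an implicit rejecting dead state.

Handle the two conditions separately and then intersect. The first has 5 states tracking the count of `q`s modulo 5; the second has 2 states tracking the input length modulo 2. A product state is a pair (one from each), accepting exactly when both do.
With 10 states:
        p   q  
>  s0   s1  s2 
   s1   s0  s3 
 * s2   s3  s4 
   s3   s2  s5 
   s4   s5  s6 
   s5   s4  s7 
   s6   s7  s8 
   s7   s6  s9 
   s8   s9  s1 
   s9   s8  s0 
(> = start, * = accepting)

start=s0; accept=s2; s0-p>s1; s0-q>s2; s1-p>s0; s1-q>s3; s2-p>s3; s2-q>s4; s3-p>s2; s3-q>s5; s4-p>s5; s4-q>s6; s5-p>s4; s5-q>s7; s6-p>s7; s6-q>s8; s7-p>s6; s7-q>s9; s8-p>s9; s8-q>s1; s9-p>s8; s9-q>s0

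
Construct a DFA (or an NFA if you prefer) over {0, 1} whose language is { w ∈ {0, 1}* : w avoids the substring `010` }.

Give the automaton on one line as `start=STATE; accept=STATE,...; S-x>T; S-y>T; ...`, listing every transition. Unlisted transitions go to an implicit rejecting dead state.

start=q0; accept=q0,q1,q2; q0-0>q1; q0-1>q0; q1-0>q1; q1-1>q2; q2-0>q3; q2-1>q0; q3-0>q3; q3-1>q3

Track partial matches of the forbidden pattern `010`. State q3 is a dead state reached once `010` has occurred; every other state accepts. q0 means no part of `010` is currently matched.
A 4-state machine:
        0   1  
>* q0   q1  q0 
 * q1   q1  q2 
 * q2   q3  q0 
   q3   q3  q3 
(> = start, * = accepting)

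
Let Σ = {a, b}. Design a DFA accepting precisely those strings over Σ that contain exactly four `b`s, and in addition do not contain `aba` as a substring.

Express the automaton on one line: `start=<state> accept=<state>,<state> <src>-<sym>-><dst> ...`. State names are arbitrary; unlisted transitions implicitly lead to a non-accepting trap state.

start=S0 accept=S12,S13 S0-a->S1 S0-b->S2 S1-a->S1 S1-b->S3 S2-a->S4 S2-b->S5 S3-a->S6 S3-b->S5 S4-a->S4 S4-b->S7 S5-a->S8 S5-b->S9 S6-a->S6 S6-b->S6 S7-a->S6 S7-b->S9 S8-a->S8 S8-b->S10 S9-a->S11 S9-b->S12 S10-a->S6 S10-b->S12 S11-a->S11 S11-b->S13 S12-a->S12 S12-b->S6 S13-a->S6 S13-b->S6

Run two small machines in parallel and take their product. The first has 6 states tracking the count of `b`s, saturating at 5; the second has 4 states tracking partial matches of the forbidden pattern `aba`. A product state is a pair (one from each), accepting exactly when both do. After merging equivalent states the machine shrinks.
A 14-state machine:
          a    b  
>  S0     S1   S2 
   S1     S1   S3 
   S2     S4   S5 
   S3     S6   S5 
   S4     S4   S7 
   S5     S8   S9 
   S6     S6   S6 
   S7     S6   S9 
   S8     S8  S10 
   S9    S11  S12 
   S10    S6  S12 
   S11   S11  S13 
 * S12   S12   S6 
 * S13    S6   S6 
(> = start, * = accepting)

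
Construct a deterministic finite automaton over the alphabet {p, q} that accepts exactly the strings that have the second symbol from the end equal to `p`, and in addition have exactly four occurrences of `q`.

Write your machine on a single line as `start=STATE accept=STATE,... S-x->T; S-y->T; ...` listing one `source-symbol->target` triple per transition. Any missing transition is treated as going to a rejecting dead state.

start=S0; accept=S16,S19; S0-p->S1; S0-q->S2; S1-p->S3; S1-q->S4; S2-p->S5; S2-q->S6; S3-p->S3; S3-q->S4; S4-p->S5; S4-q->S6; S5-p->S7; S5-q->S8; S6-p->S9; S6-q->S10; S7-p->S7; S7-q->S8; S8-p->S9; S8-q->S10; S9-p->S11; S9-q->S12; S10-p->S13; S10-q->S14; S11-p->S11; S11-q->S12; S12-p->S13; S12-q->S14; S13-p->S15; S13-q->S16; S14-p->S17; S14-q->S18; S15-p->S15; S15-q->S16; S16-p->S17; S16-q->S18; S17-p->S19; S17-q->S20; S18-p->S21; S18-q->S18; S19-p->S19; S19-q->S20; S20-p->S21; S20-q->S18; S21-p->S22; S21-q->S20; S22-p->S22; S22-q->S20

Run two small machines in parallel and take their product. One (7 states) tracks the last 2 symbols read; the other (6 states) tracks the count of `q`s, saturating at 5. Each combined state is a pair, one component from each; accept when both components accept.
With 23 states:
          p    q  
>  S0     S1   S2 
   S1     S3   S4 
   S2     S5   S6 
   S3     S3   S4 
   S4     S5   S6 
   S5     S7   S8 
   S6     S9  S10 
   S7     S7   S8 
   S8     S9  S10 
   S9    S11  S12 
   S10   S13  S14 
   S11   S11  S12 
   S12   S13  S14 
   S13   S15  S16 
   S14   S17  S18 
   S15   S15  S16 
 * S16   S17  S18 
   S17   S19  S20 
   S18   S21  S18 
 * S19   S19  S20 
   S20   S21  S18 
   S21   S22  S20 
   S22   S22  S20 
(> = start, * = accepting)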